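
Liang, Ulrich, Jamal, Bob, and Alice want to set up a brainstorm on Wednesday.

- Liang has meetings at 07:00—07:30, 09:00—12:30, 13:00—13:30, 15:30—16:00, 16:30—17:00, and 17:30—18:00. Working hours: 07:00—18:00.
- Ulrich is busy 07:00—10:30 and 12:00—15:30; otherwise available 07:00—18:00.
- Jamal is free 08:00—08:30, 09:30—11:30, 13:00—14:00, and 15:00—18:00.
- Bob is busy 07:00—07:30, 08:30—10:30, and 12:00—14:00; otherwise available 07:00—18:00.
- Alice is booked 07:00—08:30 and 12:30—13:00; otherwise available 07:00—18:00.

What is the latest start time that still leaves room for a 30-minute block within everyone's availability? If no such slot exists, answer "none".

Liang free within 07:00–18:00: 07:30–09:00, 12:30–13:00, 13:30–15:30, 16:00–16:30, 17:00–17:30.
Ulrich free within 07:00–18:00: 10:30–12:00, 15:30–18:00.
Bob free within 07:00–18:00: 07:30–08:30, 10:30–12:00, 14:00–18:00.
Alice free within 07:00–18:00: 08:30–12:30, 13:00–18:00.
Liang ∩ Ulrich: 16:00–16:30, 17:00–17:30.
Liang ∩ Ulrich ∩ Jamal: 16:00–16:30, 17:00–17:30.
Liang ∩ Ulrich ∩ Jamal ∩ Bob: 16:00–16:30, 17:00–17:30.
Liang ∩ Ulrich ∩ Jamal ∩ Bob ∩ Alice: 16:00–16:30, 17:00–17:30.
Windows ≥ 30 min: 16:00–16:30, 17:00–17:30.
Latest start in the last window 17:00–17:30 is 17:30 − 30 min = 17:00.

17:00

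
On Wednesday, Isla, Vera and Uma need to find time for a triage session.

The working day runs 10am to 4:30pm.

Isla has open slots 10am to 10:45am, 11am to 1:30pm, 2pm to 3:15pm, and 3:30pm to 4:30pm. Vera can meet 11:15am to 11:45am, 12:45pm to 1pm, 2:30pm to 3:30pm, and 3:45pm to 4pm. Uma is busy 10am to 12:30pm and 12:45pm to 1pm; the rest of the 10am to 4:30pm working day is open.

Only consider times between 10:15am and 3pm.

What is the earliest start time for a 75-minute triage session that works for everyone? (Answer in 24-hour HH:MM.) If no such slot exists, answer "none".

none

Uma free within 10:00–16:30: 12:30–12:45, 13:00–16:30.
Isla ∩ Vera: 11:15–11:45, 12:45–13:00, 14:30–15:15, 15:45–16:00.
Isla ∩ Vera ∩ Uma: 14:30–15:15, 15:45–16:00.
Restricted to 10:15–15:00: 14:30–15:00.
Windows ≥ 75 min: (none).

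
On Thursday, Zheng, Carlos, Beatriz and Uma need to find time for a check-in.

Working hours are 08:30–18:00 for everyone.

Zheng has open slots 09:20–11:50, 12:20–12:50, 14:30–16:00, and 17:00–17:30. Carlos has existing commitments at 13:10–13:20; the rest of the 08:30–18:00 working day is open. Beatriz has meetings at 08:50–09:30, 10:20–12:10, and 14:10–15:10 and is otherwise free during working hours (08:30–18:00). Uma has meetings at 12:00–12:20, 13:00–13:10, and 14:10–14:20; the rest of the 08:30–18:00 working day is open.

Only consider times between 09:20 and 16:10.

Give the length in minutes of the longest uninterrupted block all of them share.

Carlos free within 08:30–18:00: 08:30–13:10, 13:20–18:00.
Beatriz free within 08:30–18:00: 08:30–08:50, 09:30–10:20, 12:10–14:10, 15:10–18:00.
Uma free within 08:30–18:00: 08:30–12:00, 12:20–13:00, 13:10–14:10, 14:20–18:00.
Zheng ∩ Carlos: 09:20–11:50, 12:20–12:50, 14:30–16:00, 17:00–17:30.
Zheng ∩ Carlos ∩ Beatriz: 09:30–10:20, 12:20–12:50, 15:10–16:00, 17:00–17:30.
Zheng ∩ Carlos ∩ Beatriz ∩ Uma: 09:30–10:20, 12:20–12:50, 15:10–16:00, 17:00–17:30.
Restricted to 09:20–16:10: 09:30–10:20, 12:20–12:50, 15:10–16:00.
Common window lengths: 50, 30, 50 min; longest is 50.

50 minutes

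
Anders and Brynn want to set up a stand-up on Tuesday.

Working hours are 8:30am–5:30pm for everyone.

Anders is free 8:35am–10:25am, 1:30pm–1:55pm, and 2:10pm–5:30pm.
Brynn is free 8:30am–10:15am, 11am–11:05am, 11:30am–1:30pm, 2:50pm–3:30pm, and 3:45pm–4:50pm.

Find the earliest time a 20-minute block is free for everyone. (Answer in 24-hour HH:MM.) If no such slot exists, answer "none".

08:35

Anders ∩ Brynn: 08:35–10:15, 14:50–15:30, 15:45–16:50.
Windows ≥ 20 min: 08:35–10:15, 14:50–15:30, 15:45–16:50.
Earliest such window starts at 08:35.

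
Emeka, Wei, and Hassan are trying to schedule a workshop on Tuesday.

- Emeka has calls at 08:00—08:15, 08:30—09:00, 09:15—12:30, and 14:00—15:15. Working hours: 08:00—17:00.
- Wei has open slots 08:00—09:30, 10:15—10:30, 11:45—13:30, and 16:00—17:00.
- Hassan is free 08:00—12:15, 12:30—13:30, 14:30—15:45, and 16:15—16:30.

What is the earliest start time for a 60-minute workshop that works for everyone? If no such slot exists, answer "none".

12:30

Emeka free within 08:00–17:00: 08:15–08:30, 09:00–09:15, 12:30–14:00, 15:15–17:00.
Emeka ∩ Wei: 08:15–08:30, 09:00–09:15, 12:30–13:30, 16:00–17:00.
Emeka ∩ Wei ∩ Hassan: 08:15–08:30, 09:00–09:15, 12:30–13:30, 16:15–16:30.
Windows ≥ 60 min: 12:30–13:30.
Earliest such window starts at 12:30.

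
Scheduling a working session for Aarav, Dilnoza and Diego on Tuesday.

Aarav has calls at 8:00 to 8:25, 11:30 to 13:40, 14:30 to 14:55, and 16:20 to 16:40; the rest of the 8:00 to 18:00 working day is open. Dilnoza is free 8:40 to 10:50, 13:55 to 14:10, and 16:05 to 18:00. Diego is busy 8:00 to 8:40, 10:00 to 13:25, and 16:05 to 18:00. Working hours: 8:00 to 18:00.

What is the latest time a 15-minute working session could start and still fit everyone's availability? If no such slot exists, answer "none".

13:55

Aarav free within 08:00–18:00: 08:25–11:30, 13:40–14:30, 14:55–16:20, 16:40–18:00.
Diego free within 08:00–18:00: 08:40–10:00, 13:25–16:05.
Aarav ∩ Dilnoza: 08:40–10:50, 13:55–14:10, 16:05–16:20, 16:40–18:00.
Aarav ∩ Dilnoza ∩ Diego: 08:40–10:00, 13:55–14:10.
Windows ≥ 15 min: 08:40–10:00, 13:55–14:10.
Latest start in the last window 13:55–14:10 is 14:10 − 15 min = 13:55.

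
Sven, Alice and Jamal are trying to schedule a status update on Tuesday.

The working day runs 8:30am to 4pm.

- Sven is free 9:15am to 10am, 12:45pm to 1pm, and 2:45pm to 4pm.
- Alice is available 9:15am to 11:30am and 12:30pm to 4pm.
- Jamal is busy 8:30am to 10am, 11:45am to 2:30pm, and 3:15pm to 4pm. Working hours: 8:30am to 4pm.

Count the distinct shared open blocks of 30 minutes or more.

Jamal free within 08:30–16:00: 10:00–11:45, 14:30–15:15.
Sven ∩ Alice: 09:15–10:00, 12:45–13:00, 14:45–16:00.
Sven ∩ Alice ∩ Jamal: 14:45–15:15.
Windows ≥ 30 min: 14:45–15:15.
That's 1 window.

1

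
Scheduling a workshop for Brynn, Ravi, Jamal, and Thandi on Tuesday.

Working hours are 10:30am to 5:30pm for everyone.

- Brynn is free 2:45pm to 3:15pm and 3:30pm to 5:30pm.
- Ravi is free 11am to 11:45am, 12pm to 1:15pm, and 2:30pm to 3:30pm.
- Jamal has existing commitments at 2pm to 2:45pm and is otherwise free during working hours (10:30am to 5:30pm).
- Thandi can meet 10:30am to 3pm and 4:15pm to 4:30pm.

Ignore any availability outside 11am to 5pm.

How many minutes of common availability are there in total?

Jamal free within 10:30–17:30: 10:30–14:00, 14:45–17:30.
Brynn ∩ Ravi: 14:45–15:15.
Brynn ∩ Ravi ∩ Jamal: 14:45–15:15.
Brynn ∩ Ravi ∩ Jamal ∩ Thandi: 14:45–15:00.
Restricted to 11:00–17:00: 14:45–15:00.
Total common minutes: 15.

15 minutes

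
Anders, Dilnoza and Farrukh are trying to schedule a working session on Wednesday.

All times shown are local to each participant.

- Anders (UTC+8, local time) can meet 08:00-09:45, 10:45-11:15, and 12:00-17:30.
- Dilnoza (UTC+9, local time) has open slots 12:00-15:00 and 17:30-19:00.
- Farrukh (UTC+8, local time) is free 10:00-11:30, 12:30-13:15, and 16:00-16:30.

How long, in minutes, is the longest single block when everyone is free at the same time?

45 minutes

Anders → UTC: 00:00–01:45, 02:45–03:15, 04:00–09:30.
Dilnoza → UTC: 03:00–06:00, 08:30–10:00.
Farrukh → UTC: 02:00–03:30, 04:30–05:15, 08:00–08:30.
Anders ∩ Dilnoza: 03:00–03:15, 04:00–06:00, 08:30–09:30.
Anders ∩ Dilnoza ∩ Farrukh: 03:00–03:15, 04:30–05:15.
Common window lengths: 15, 45 min; longest is 45.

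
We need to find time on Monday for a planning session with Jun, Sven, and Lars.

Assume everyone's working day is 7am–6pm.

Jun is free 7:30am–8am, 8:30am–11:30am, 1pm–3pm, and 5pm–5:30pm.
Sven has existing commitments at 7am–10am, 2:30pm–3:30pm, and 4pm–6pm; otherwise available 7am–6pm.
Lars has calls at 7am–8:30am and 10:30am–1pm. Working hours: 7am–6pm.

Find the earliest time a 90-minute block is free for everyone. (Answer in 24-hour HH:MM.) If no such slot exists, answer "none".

13:00

Sven free within 07:00–18:00: 10:00–14:30, 15:30–16:00.
Lars free within 07:00–18:00: 08:30–10:30, 13:00–18:00.
Jun ∩ Sven: 10:00–11:30, 13:00–14:30.
Jun ∩ Sven ∩ Lars: 10:00–10:30, 13:00–14:30.
Windows ≥ 90 min: 13:00–14:30.
Earliest such window starts at 13:00.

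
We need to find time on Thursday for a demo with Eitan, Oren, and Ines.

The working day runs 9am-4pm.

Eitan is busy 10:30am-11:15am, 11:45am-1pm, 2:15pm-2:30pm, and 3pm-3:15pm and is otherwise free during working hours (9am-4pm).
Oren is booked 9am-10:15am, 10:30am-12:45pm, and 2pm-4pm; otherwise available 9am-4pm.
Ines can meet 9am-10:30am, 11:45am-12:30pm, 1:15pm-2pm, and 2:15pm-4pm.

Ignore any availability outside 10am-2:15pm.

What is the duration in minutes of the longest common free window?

Eitan free within 09:00–16:00: 09:00–10:30, 11:15–11:45, 13:00–14:15, 14:30–15:00, 15:15–16:00.
Oren free within 09:00–16:00: 10:15–10:30, 12:45–14:00.
Eitan ∩ Oren: 10:15–10:30, 13:00–14:00.
Eitan ∩ Oren ∩ Ines: 10:15–10:30, 13:15–14:00.
Restricted to 10:00–14:15: 10:15–10:30, 13:15–14:00.
Common window lengths: 15, 45 min; longest is 45.

45 minutes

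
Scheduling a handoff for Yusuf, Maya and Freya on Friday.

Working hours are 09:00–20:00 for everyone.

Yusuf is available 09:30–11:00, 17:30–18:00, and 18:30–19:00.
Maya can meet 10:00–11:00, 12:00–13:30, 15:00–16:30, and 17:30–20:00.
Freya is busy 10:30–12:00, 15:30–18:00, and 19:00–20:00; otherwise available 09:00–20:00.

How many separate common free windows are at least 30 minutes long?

Freya free within 09:00–20:00: 09:00–10:30, 12:00–15:30, 18:00–19:00.
Yusuf ∩ Maya: 10:00–11:00, 17:30–18:00, 18:30–19:00.
Yusuf ∩ Maya ∩ Freya: 10:00–10:30, 18:30–19:00.
Windows ≥ 30 min: 10:00–10:30, 18:30–19:00.
That's 2 windows.

2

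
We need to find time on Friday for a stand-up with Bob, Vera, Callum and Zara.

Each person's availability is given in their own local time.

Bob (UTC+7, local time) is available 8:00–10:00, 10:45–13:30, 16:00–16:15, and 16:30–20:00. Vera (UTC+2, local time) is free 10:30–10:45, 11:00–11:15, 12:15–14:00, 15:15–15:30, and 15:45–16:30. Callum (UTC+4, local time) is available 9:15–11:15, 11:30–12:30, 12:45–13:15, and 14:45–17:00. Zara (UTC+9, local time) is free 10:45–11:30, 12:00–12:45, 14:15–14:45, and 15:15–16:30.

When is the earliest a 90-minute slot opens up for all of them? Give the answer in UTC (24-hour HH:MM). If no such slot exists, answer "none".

none

Bob → UTC: 01:00–03:00, 03:45–06:30, 09:00–09:15, 09:30–13:00.
Vera → UTC: 08:30–08:45, 09:00–09:15, 10:15–12:00, 13:15–13:30, 13:45–14:30.
Callum → UTC: 05:15–07:15, 07:30–08:30, 08:45–09:15, 10:45–13:00.
Zara → UTC: 01:45–02:30, 03:00–03:45, 05:15–05:45, 06:15–07:30.
Bob ∩ Vera: 09:00–09:15, 10:15–12:00.
Bob ∩ Vera ∩ Callum: 09:00–09:15, 10:45–12:00.
Bob ∩ Vera ∩ Callum ∩ Zara: (none).
Windows ≥ 90 min: (none).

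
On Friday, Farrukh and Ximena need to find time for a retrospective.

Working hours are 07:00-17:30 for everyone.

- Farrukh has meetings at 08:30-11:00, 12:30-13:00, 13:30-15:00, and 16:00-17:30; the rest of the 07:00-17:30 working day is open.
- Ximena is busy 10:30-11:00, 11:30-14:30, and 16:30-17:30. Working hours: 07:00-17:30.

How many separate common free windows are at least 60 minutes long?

2

Farrukh free within 07:00–17:30: 07:00–08:30, 11:00–12:30, 13:00–13:30, 15:00–16:00.
Ximena free within 07:00–17:30: 07:00–10:30, 11:00–11:30, 14:30–16:30.
Farrukh ∩ Ximena: 07:00–08:30, 11:00–11:30, 15:00–16:00.
Windows ≥ 60 min: 07:00–08:30, 15:00–16:00.
That's 2 windows.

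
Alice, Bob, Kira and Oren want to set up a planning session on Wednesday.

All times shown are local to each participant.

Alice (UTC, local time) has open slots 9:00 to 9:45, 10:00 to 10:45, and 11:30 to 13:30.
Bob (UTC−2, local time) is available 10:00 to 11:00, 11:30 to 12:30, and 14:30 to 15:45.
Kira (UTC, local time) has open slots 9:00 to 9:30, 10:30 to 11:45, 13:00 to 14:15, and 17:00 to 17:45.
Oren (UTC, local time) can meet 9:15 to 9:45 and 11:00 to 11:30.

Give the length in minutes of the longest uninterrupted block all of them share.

Alice → UTC: 09:00–09:45, 10:00–10:45, 11:30–13:30.
Bob → UTC: 12:00–13:00, 13:30–14:30, 16:30–17:45.
Kira → UTC: 09:00–09:30, 10:30–11:45, 13:00–14:15, 17:00–17:45.
Oren → UTC: 09:15–09:45, 11:00–11:30.
Alice ∩ Bob: 12:00–13:00.
Alice ∩ Bob ∩ Kira: (none).
Alice ∩ Bob ∩ Kira ∩ Oren: (none).
No common window.

0 minutes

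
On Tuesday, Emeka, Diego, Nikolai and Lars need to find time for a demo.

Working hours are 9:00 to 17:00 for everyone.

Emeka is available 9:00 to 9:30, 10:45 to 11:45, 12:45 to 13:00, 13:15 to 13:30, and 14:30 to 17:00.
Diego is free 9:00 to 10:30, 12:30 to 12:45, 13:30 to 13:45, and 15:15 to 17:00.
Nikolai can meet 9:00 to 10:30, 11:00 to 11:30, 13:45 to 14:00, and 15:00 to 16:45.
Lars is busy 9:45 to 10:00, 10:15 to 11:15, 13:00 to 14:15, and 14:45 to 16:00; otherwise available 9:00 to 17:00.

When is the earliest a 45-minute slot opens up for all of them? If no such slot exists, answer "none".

Lars free within 09:00–17:00: 09:00–09:45, 10:00–10:15, 11:15–13:00, 14:15–14:45, 16:00–17:00.
Emeka ∩ Diego: 09:00–09:30, 15:15–17:00.
Emeka ∩ Diego ∩ Nikolai: 09:00–09:30, 15:15–16:45.
Emeka ∩ Diego ∩ Nikolai ∩ Lars: 09:00–09:30, 16:00–16:45.
Windows ≥ 45 min: 16:00–16:45.
Earliest such window starts at 16:00.

16:00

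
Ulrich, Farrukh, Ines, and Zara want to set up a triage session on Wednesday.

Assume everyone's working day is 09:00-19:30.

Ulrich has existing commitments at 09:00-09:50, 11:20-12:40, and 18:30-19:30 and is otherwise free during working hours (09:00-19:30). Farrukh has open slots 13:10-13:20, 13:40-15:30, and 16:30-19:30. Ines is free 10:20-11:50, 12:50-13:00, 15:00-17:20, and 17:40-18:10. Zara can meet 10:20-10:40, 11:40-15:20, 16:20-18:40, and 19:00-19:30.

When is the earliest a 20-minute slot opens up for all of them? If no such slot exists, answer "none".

Ulrich free within 09:00–19:30: 09:50–11:20, 12:40–18:30.
Ulrich ∩ Farrukh: 13:10–13:20, 13:40–15:30, 16:30–18:30.
Ulrich ∩ Farrukh ∩ Ines: 15:00–15:30, 16:30–17:20, 17:40–18:10.
Ulrich ∩ Farrukh ∩ Ines ∩ Zara: 15:00–15:20, 16:30–17:20, 17:40–18:10.
Windows ≥ 20 min: 15:00–15:20, 16:30–17:20, 17:40–18:10.
Earliest such window starts at 15:00.

15:00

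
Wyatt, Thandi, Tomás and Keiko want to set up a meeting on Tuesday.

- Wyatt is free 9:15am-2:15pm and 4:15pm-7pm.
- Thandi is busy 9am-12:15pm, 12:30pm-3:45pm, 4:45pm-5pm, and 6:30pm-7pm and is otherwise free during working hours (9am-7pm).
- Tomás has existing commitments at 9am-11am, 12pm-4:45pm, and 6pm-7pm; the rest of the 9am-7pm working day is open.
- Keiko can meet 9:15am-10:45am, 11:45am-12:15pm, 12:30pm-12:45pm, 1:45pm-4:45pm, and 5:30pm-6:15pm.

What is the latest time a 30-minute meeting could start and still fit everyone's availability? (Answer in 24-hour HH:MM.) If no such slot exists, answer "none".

Thandi free within 09:00–19:00: 12:15–12:30, 15:45–16:45, 17:00–18:30.
Tomás free within 09:00–19:00: 11:00–12:00, 16:45–18:00.
Wyatt ∩ Thandi: 12:15–12:30, 16:15–16:45, 17:00–18:30.
Wyatt ∩ Thandi ∩ Tomás: 17:00–18:00.
Wyatt ∩ Thandi ∩ Tomás ∩ Keiko: 17:30–18:00.
Windows ≥ 30 min: 17:30–18:00.
Latest start in the last window 17:30–18:00 is 18:00 − 30 min = 17:30.

17:30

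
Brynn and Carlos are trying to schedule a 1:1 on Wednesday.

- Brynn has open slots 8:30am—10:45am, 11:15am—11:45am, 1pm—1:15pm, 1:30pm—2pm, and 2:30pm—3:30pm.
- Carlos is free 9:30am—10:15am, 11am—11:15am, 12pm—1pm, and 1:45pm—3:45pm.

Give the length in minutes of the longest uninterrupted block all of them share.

Brynn ∩ Carlos: 09:30–10:15, 13:45–14:00, 14:30–15:30.
Common window lengths: 45, 15, 60 min; longest is 60.

60 minutes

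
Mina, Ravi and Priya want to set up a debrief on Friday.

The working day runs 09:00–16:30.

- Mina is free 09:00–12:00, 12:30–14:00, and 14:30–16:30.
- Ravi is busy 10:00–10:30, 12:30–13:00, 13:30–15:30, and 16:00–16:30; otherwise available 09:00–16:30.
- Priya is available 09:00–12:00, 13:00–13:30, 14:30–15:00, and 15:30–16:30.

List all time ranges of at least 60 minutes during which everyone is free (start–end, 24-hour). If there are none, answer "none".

09:00–10:00, 10:30–12:00

Ravi free within 09:00–16:30: 09:00–10:00, 10:30–12:30, 13:00–13:30, 15:30–16:00.
Mina ∩ Ravi: 09:00–10:00, 10:30–12:00, 13:00–13:30, 15:30–16:00.
Mina ∩ Ravi ∩ Priya: 09:00–10:00, 10:30–12:00, 13:00–13:30, 15:30–16:00.
Windows ≥ 60 min: 09:00–10:00, 10:30–12:00.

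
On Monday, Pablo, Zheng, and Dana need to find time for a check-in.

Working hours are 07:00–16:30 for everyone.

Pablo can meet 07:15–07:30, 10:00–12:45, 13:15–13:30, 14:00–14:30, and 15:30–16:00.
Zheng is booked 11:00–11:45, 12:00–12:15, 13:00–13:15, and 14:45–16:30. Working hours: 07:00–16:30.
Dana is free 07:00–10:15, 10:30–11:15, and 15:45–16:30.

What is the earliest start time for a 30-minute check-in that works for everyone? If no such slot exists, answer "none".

10:30

Zheng free within 07:00–16:30: 07:00–11:00, 11:45–12:00, 12:15–13:00, 13:15–14:45.
Pablo ∩ Zheng: 07:15–07:30, 10:00–11:00, 11:45–12:00, 12:15–12:45, 13:15–13:30, 14:00–14:30.
Pablo ∩ Zheng ∩ Dana: 07:15–07:30, 10:00–10:15, 10:30–11:00.
Windows ≥ 30 min: 10:30–11:00.
Earliest such window starts at 10:30.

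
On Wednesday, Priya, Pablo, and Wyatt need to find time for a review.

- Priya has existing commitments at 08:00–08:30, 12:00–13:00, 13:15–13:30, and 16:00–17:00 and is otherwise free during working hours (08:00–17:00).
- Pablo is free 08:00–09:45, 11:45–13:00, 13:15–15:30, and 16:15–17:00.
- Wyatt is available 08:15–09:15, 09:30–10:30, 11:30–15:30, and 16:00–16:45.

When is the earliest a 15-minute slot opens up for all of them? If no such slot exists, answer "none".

08:30

Priya free within 08:00–17:00: 08:30–12:00, 13:00–13:15, 13:30–16:00.
Priya ∩ Pablo: 08:30–09:45, 11:45–12:00, 13:30–15:30.
Priya ∩ Pablo ∩ Wyatt: 08:30–09:15, 09:30–09:45, 11:45–12:00, 13:30–15:30.
Windows ≥ 15 min: 08:30–09:15, 09:30–09:45, 11:45–12:00, 13:30–15:30.
Earliest such window starts at 08:30.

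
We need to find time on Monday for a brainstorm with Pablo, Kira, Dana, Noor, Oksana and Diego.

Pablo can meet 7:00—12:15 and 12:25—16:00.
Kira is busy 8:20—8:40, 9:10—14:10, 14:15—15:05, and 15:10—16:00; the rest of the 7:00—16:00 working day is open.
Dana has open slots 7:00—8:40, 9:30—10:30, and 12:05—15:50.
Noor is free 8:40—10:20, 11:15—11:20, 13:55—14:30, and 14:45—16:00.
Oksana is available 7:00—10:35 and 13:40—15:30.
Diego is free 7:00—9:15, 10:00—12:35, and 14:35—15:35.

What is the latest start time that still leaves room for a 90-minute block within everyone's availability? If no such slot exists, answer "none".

none

Kira free within 07:00–16:00: 07:00–08:20, 08:40–09:10, 14:10–14:15, 15:05–15:10.
Pablo ∩ Kira: 07:00–08:20, 08:40–09:10, 14:10–14:15, 15:05–15:10.
Pablo ∩ Kira ∩ Dana: 07:00–08:20, 14:10–14:15, 15:05–15:10.
Pablo ∩ Kira ∩ Dana ∩ Noor: 14:10–14:15, 15:05–15:10.
Pablo ∩ Kira ∩ Dana ∩ Noor ∩ Oksana: 14:10–14:15, 15:05–15:10.
Pablo ∩ Kira ∩ Dana ∩ Noor ∩ Oksana ∩ Diego: 15:05–15:10.
Windows ≥ 90 min: (none).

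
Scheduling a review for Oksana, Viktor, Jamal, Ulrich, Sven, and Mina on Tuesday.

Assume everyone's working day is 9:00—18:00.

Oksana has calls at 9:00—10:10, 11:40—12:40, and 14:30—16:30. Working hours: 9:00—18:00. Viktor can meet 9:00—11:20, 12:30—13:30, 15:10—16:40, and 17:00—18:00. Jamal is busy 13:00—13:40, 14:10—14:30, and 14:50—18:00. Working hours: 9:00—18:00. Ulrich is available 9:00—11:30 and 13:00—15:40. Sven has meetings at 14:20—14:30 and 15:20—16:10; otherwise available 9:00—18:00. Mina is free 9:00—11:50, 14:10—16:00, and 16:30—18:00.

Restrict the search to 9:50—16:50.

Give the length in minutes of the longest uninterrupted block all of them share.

Oksana free within 09:00–18:00: 10:10–11:40, 12:40–14:30, 16:30–18:00.
Jamal free within 09:00–18:00: 09:00–13:00, 13:40–14:10, 14:30–14:50.
Sven free within 09:00–18:00: 09:00–14:20, 14:30–15:20, 16:10–18:00.
Oksana ∩ Viktor: 10:10–11:20, 12:40–13:30, 16:30–16:40, 17:00–18:00.
Oksana ∩ Viktor ∩ Jamal: 10:10–11:20, 12:40–13:00.
Oksana ∩ Viktor ∩ Jamal ∩ Ulrich: 10:10–11:20.
Oksana ∩ Viktor ∩ Jamal ∩ Ulrich ∩ Sven: 10:10–11:20.
Oksana ∩ Viktor ∩ Jamal ∩ Ulrich ∩ Sven ∩ Mina: 10:10–11:20.
Restricted to 09:50–16:50: 10:10–11:20.
Single common window of 70 minutes.

70 minutes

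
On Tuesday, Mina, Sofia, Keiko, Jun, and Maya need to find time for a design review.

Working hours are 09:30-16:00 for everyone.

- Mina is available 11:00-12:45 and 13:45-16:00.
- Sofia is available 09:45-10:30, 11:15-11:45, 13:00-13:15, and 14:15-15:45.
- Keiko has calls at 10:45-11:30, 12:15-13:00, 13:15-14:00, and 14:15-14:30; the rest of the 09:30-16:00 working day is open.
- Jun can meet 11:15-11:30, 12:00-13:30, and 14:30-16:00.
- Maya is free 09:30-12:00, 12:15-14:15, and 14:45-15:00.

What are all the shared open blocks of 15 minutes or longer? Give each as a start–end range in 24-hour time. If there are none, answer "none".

14:45–15:00

Keiko free within 09:30–16:00: 09:30–10:45, 11:30–12:15, 13:00–13:15, 14:00–14:15, 14:30–16:00.
Mina ∩ Sofia: 11:15–11:45, 14:15–15:45.
Mina ∩ Sofia ∩ Keiko: 11:30–11:45, 14:30–15:45.
Mina ∩ Sofia ∩ Keiko ∩ Jun: 14:30–15:45.
Mina ∩ Sofia ∩ Keiko ∩ Jun ∩ Maya: 14:45–15:00.
Windows ≥ 15 min: 14:45–15:00.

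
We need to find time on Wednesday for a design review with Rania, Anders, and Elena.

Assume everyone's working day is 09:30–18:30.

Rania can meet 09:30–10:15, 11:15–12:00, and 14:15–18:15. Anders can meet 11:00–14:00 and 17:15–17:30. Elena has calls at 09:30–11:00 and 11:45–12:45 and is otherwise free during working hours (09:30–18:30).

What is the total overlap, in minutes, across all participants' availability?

45 minutes

Elena free within 09:30–18:30: 11:00–11:45, 12:45–18:30.
Rania ∩ Anders: 11:15–12:00, 17:15–17:30.
Rania ∩ Anders ∩ Elena: 11:15–11:45, 17:15–17:30.
Total common minutes: 30 + 15 = 45.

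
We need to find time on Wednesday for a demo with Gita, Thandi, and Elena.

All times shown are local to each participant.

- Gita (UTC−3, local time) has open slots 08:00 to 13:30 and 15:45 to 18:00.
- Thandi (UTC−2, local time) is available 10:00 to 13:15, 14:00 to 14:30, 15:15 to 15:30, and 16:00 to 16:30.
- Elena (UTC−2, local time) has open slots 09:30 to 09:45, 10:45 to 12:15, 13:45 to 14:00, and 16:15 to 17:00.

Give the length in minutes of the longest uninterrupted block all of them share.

Gita → UTC: 11:00–16:30, 18:45–21:00.
Thandi → UTC: 12:00–15:15, 16:00–16:30, 17:15–17:30, 18:00–18:30.
Elena → UTC: 11:30–11:45, 12:45–14:15, 15:45–16:00, 18:15–19:00.
Gita ∩ Thandi: 12:00–15:15, 16:00–16:30.
Gita ∩ Thandi ∩ Elena: 12:45–14:15.
Single common window of 90 minutes.

90 minutes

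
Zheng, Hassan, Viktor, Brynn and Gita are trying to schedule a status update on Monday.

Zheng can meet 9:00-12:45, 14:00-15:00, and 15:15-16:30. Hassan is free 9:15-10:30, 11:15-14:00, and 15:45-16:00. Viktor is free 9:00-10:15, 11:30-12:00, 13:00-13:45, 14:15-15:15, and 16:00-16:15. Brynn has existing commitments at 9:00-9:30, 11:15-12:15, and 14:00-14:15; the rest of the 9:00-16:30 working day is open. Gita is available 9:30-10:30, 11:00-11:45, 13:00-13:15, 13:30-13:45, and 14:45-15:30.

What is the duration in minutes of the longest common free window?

Brynn free within 09:00–16:30: 09:30–11:15, 12:15–14:00, 14:15–16:30.
Zheng ∩ Hassan: 09:15–10:30, 11:15–12:45, 15:45–16:00.
Zheng ∩ Hassan ∩ Viktor: 09:15–10:15, 11:30–12:00.
Zheng ∩ Hassan ∩ Viktor ∩ Brynn: 09:30–10:15.
Zheng ∩ Hassan ∩ Viktor ∩ Brynn ∩ Gita: 09:30–10:15.
Single common window of 45 minutes.

45 minutes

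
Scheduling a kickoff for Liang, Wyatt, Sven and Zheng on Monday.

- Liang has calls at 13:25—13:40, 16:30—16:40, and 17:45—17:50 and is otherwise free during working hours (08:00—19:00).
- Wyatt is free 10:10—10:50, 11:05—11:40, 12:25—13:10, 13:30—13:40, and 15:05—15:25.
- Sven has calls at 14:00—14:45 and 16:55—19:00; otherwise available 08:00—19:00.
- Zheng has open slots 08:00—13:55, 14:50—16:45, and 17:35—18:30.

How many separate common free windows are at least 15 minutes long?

Liang free within 08:00–19:00: 08:00–13:25, 13:40–16:30, 16:40–17:45, 17:50–19:00.
Sven free within 08:00–19:00: 08:00–14:00, 14:45–16:55.
Liang ∩ Wyatt: 10:10–10:50, 11:05–11:40, 12:25–13:10, 15:05–15:25.
Liang ∩ Wyatt ∩ Sven: 10:10–10:50, 11:05–11:40, 12:25–13:10, 15:05–15:25.
Liang ∩ Wyatt ∩ Sven ∩ Zheng: 10:10–10:50, 11:05–11:40, 12:25–13:10, 15:05–15:25.
Windows ≥ 15 min: 10:10–10:50, 11:05–11:40, 12:25–13:10, 15:05–15:25.
That's 4 windows.

4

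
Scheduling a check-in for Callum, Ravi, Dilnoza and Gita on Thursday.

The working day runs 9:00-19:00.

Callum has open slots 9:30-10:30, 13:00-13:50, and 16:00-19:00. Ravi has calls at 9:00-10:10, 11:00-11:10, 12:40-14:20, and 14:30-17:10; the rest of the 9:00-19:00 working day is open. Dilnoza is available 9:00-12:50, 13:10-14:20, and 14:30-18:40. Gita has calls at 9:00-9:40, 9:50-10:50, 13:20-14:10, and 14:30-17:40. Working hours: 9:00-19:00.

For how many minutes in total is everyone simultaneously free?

Ravi free within 09:00–19:00: 10:10–11:00, 11:10–12:40, 14:20–14:30, 17:10–19:00.
Gita free within 09:00–19:00: 09:40–09:50, 10:50–13:20, 14:10–14:30, 17:40–19:00.
Callum ∩ Ravi: 10:10–10:30, 17:10–19:00.
Callum ∩ Ravi ∩ Dilnoza: 10:10–10:30, 17:10–18:40.
Callum ∩ Ravi ∩ Dilnoza ∩ Gita: 17:40–18:40.
Total common minutes: 60.

60 minutes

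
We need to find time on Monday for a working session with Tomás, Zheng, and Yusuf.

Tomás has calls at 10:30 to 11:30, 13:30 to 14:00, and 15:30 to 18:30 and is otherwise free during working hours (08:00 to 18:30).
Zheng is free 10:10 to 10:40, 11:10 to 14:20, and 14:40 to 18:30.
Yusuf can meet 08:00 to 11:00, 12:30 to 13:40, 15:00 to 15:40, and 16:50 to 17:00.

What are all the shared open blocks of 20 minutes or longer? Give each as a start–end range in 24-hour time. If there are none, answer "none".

10:10–10:30, 12:30–13:30, 15:00–15:30

Tomás free within 08:00–18:30: 08:00–10:30, 11:30–13:30, 14:00–15:30.
Tomás ∩ Zheng: 10:10–10:30, 11:30–13:30, 14:00–14:20, 14:40–15:30.
Tomás ∩ Zheng ∩ Yusuf: 10:10–10:30, 12:30–13:30, 15:00–15:30.
Windows ≥ 20 min: 10:10–10:30, 12:30–13:30, 15:00–15:30.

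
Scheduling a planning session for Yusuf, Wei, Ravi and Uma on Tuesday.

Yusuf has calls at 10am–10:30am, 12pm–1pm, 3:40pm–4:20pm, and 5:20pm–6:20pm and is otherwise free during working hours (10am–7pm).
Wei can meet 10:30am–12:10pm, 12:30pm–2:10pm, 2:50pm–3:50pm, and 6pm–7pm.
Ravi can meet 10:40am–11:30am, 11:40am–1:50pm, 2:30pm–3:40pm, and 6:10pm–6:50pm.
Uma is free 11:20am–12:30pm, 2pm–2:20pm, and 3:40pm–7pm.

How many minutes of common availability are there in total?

Yusuf free within 10:00–19:00: 10:30–12:00, 13:00–15:40, 16:20–17:20, 18:20–19:00.
Yusuf ∩ Wei: 10:30–12:00, 13:00–14:10, 14:50–15:40, 18:20–19:00.
Yusuf ∩ Wei ∩ Ravi: 10:40–11:30, 11:40–12:00, 13:00–13:50, 14:50–15:40, 18:20–18:50.
Yusuf ∩ Wei ∩ Ravi ∩ Uma: 11:20–11:30, 11:40–12:00, 18:20–18:50.
Total common minutes: 10 + 20 + 30 = 60.

60 minutes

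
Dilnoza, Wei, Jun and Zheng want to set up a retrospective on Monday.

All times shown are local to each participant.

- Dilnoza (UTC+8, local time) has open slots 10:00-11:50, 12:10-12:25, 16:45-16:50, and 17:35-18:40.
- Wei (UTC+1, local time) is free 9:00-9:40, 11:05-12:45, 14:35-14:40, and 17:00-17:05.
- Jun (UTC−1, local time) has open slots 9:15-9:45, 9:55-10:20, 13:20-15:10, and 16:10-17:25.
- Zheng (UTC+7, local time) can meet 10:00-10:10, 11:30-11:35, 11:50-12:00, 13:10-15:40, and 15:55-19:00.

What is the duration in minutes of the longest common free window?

25 minutes

Dilnoza → UTC: 02:00–03:50, 04:10–04:25, 08:45–08:50, 09:35–10:40.
Wei → UTC: 08:00–08:40, 10:05–11:45, 13:35–13:40, 16:00–16:05.
Jun → UTC: 10:15–10:45, 10:55–11:20, 14:20–16:10, 17:10–18:25.
Zheng → UTC: 03:00–03:10, 04:30–04:35, 04:50–05:00, 06:10–08:40, 08:55–12:00.
Dilnoza ∩ Wei: 10:05–10:40.
Dilnoza ∩ Wei ∩ Jun: 10:15–10:40.
Dilnoza ∩ Wei ∩ Jun ∩ Zheng: 10:15–10:40.
Single common window of 25 minutes.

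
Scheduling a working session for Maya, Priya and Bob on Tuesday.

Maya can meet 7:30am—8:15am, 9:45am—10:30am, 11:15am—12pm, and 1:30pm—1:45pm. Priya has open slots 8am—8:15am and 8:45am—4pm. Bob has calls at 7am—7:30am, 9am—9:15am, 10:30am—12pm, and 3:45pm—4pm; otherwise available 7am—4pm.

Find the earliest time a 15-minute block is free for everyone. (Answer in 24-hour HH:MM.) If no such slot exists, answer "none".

Bob free within 07:00–16:00: 07:30–09:00, 09:15–10:30, 12:00–15:45.
Maya ∩ Priya: 08:00–08:15, 09:45–10:30, 11:15–12:00, 13:30–13:45.
Maya ∩ Priya ∩ Bob: 08:00–08:15, 09:45–10:30, 13:30–13:45.
Windows ≥ 15 min: 08:00–08:15, 09:45–10:30, 13:30–13:45.
Earliest such window starts at 08:00.

08:00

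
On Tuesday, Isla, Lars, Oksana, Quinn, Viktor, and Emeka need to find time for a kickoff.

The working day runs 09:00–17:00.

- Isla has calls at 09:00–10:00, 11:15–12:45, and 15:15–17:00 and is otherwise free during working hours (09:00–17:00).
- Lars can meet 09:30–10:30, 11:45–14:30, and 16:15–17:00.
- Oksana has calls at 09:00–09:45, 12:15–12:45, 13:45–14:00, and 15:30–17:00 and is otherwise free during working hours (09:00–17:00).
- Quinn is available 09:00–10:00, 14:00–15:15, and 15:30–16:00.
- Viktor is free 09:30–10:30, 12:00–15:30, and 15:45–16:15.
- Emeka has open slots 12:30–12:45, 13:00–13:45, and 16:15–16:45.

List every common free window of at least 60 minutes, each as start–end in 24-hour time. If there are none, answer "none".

Isla free within 09:00–17:00: 10:00–11:15, 12:45–15:15.
Oksana free within 09:00–17:00: 09:45–12:15, 12:45–13:45, 14:00–15:30.
Isla ∩ Lars: 10:00–10:30, 12:45–14:30.
Isla ∩ Lars ∩ Oksana: 10:00–10:30, 12:45–13:45, 14:00–14:30.
Isla ∩ Lars ∩ Oksana ∩ Quinn: 14:00–14:30.
Isla ∩ Lars ∩ Oksana ∩ Quinn ∩ Viktor: 14:00–14:30.
Isla ∩ Lars ∩ Oksana ∩ Quinn ∩ Viktor ∩ Emeka: (none).
Windows ≥ 60 min: (none).

none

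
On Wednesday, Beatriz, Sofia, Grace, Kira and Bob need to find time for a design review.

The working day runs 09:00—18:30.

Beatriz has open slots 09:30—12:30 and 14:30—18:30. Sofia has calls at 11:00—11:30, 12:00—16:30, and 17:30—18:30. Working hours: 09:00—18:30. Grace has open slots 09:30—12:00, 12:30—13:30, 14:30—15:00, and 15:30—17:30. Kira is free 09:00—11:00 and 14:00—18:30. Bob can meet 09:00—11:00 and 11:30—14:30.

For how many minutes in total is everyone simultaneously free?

Sofia free within 09:00–18:30: 09:00–11:00, 11:30–12:00, 16:30–17:30.
Beatriz ∩ Sofia: 09:30–11:00, 11:30–12:00, 16:30–17:30.
Beatriz ∩ Sofia ∩ Grace: 09:30–11:00, 11:30–12:00, 16:30–17:30.
Beatriz ∩ Sofia ∩ Grace ∩ Kira: 09:30–11:00, 16:30–17:30.
Beatriz ∩ Sofia ∩ Grace ∩ Kira ∩ Bob: 09:30–11:00.
Total common minutes: 90.

90 minutes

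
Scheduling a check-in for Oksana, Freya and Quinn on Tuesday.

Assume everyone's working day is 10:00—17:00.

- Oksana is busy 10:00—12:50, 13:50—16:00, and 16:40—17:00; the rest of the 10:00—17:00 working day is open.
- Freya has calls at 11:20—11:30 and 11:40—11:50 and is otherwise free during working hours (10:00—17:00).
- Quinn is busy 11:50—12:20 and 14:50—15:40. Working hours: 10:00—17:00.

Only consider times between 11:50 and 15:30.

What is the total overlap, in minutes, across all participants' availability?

60 minutes

Oksana free within 10:00–17:00: 12:50–13:50, 16:00–16:40.
Freya free within 10:00–17:00: 10:00–11:20, 11:30–11:40, 11:50–17:00.
Quinn free within 10:00–17:00: 10:00–11:50, 12:20–14:50, 15:40–17:00.
Oksana ∩ Freya: 12:50–13:50, 16:00–16:40.
Oksana ∩ Freya ∩ Quinn: 12:50–13:50, 16:00–16:40.
Restricted to 11:50–15:30: 12:50–13:50.
Total common minutes: 60.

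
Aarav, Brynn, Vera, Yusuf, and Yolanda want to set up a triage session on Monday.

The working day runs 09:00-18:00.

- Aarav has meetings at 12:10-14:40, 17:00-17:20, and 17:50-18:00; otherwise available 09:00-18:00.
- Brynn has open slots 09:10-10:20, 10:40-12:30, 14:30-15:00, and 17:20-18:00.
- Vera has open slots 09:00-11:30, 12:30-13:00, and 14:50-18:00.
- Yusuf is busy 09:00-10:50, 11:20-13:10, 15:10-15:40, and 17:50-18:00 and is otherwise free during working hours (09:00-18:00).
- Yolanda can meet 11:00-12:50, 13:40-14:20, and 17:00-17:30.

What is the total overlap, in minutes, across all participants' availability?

Aarav free within 09:00–18:00: 09:00–12:10, 14:40–17:00, 17:20–17:50.
Yusuf free within 09:00–18:00: 10:50–11:20, 13:10–15:10, 15:40–17:50.
Aarav ∩ Brynn: 09:10–10:20, 10:40–12:10, 14:40–15:00, 17:20–17:50.
Aarav ∩ Brynn ∩ Vera: 09:10–10:20, 10:40–11:30, 14:50–15:00, 17:20–17:50.
Aarav ∩ Brynn ∩ Vera ∩ Yusuf: 10:50–11:20, 14:50–15:00, 17:20–17:50.
Aarav ∩ Brynn ∩ Vera ∩ Yusuf ∩ Yolanda: 11:00–11:20, 17:20–17:30.
Total common minutes: 20 + 10 = 30.

30 minutes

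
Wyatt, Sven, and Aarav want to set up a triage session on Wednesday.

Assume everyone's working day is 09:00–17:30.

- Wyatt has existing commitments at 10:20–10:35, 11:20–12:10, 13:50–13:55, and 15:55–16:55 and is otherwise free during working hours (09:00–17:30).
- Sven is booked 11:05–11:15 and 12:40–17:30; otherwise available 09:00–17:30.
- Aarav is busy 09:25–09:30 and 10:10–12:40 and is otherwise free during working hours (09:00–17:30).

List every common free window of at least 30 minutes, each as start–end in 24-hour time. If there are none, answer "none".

Wyatt free within 09:00–17:30: 09:00–10:20, 10:35–11:20, 12:10–13:50, 13:55–15:55, 16:55–17:30.
Sven free within 09:00–17:30: 09:00–11:05, 11:15–12:40.
Aarav free within 09:00–17:30: 09:00–09:25, 09:30–10:10, 12:40–17:30.
Wyatt ∩ Sven: 09:00–10:20, 10:35–11:05, 11:15–11:20, 12:10–12:40.
Wyatt ∩ Sven ∩ Aarav: 09:00–09:25, 09:30–10:10.
Windows ≥ 30 min: 09:30–10:10.

09:30–10:10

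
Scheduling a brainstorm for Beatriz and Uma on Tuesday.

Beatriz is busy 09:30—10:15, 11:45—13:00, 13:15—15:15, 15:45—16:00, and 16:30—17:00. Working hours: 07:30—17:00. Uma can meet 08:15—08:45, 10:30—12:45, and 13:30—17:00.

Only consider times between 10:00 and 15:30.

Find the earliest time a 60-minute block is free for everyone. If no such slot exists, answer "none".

10:30

Beatriz free within 07:30–17:00: 07:30–09:30, 10:15–11:45, 13:00–13:15, 15:15–15:45, 16:00–16:30.
Beatriz ∩ Uma: 08:15–08:45, 10:30–11:45, 15:15–15:45, 16:00–16:30.
Restricted to 10:00–15:30: 10:30–11:45, 15:15–15:30.
Windows ≥ 60 min: 10:30–11:45.
Earliest such window starts at 10:30.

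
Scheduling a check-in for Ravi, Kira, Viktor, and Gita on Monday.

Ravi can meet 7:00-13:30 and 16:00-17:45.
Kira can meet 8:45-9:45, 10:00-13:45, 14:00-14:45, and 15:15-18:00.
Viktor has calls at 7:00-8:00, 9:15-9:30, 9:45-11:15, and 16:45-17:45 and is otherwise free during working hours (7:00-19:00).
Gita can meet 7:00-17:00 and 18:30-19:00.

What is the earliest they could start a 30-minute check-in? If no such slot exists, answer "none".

Viktor free within 07:00–19:00: 08:00–09:15, 09:30–09:45, 11:15–16:45, 17:45–19:00.
Ravi ∩ Kira: 08:45–09:45, 10:00–13:30, 16:00–17:45.
Ravi ∩ Kira ∩ Viktor: 08:45–09:15, 09:30–09:45, 11:15–13:30, 16:00–16:45.
Ravi ∩ Kira ∩ Viktor ∩ Gita: 08:45–09:15, 09:30–09:45, 11:15–13:30, 16:00–16:45.
Windows ≥ 30 min: 08:45–09:15, 11:15–13:30, 16:00–16:45.
Earliest such window starts at 08:45.

08:45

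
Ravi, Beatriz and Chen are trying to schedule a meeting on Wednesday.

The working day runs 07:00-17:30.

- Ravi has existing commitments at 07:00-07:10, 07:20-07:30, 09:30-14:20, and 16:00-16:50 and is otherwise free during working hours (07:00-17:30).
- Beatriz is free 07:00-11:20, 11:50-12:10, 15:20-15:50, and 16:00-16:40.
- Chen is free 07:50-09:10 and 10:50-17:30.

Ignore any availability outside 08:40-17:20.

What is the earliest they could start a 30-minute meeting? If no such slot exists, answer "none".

Ravi free within 07:00–17:30: 07:10–07:20, 07:30–09:30, 14:20–16:00, 16:50–17:30.
Ravi ∩ Beatriz: 07:10–07:20, 07:30–09:30, 15:20–15:50.
Ravi ∩ Beatriz ∩ Chen: 07:50–09:10, 15:20–15:50.
Restricted to 08:40–17:20: 08:40–09:10, 15:20–15:50.
Windows ≥ 30 min: 08:40–09:10, 15:20–15:50.
Earliest such window starts at 08:40.

08:40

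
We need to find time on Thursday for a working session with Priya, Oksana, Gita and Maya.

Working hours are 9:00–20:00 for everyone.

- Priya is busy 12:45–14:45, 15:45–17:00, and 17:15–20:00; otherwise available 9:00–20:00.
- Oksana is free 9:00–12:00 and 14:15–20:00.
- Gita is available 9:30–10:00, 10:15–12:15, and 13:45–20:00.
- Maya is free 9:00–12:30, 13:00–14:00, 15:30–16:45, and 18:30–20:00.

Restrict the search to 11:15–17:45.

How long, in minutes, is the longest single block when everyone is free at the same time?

Priya free within 09:00–20:00: 09:00–12:45, 14:45–15:45, 17:00–17:15.
Priya ∩ Oksana: 09:00–12:00, 14:45–15:45, 17:00–17:15.
Priya ∩ Oksana ∩ Gita: 09:30–10:00, 10:15–12:00, 14:45–15:45, 17:00–17:15.
Priya ∩ Oksana ∩ Gita ∩ Maya: 09:30–10:00, 10:15–12:00, 15:30–15:45.
Restricted to 11:15–17:45: 11:15–12:00, 15:30–15:45.
Common window lengths: 45, 15 min; longest is 45.

45 minutes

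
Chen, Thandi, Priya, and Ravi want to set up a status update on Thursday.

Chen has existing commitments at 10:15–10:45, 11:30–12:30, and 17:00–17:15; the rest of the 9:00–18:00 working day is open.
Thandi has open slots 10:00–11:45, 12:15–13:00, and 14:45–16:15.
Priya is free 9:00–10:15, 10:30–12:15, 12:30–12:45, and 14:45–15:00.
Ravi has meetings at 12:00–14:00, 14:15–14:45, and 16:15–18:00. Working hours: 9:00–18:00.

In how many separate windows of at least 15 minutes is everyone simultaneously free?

Chen free within 09:00–18:00: 09:00–10:15, 10:45–11:30, 12:30–17:00, 17:15–18:00.
Ravi free within 09:00–18:00: 09:00–12:00, 14:00–14:15, 14:45–16:15.
Chen ∩ Thandi: 10:00–10:15, 10:45–11:30, 12:30–13:00, 14:45–16:15.
Chen ∩ Thandi ∩ Priya: 10:00–10:15, 10:45–11:30, 12:30–12:45, 14:45–15:00.
Chen ∩ Thandi ∩ Priya ∩ Ravi: 10:00–10:15, 10:45–11:30, 14:45–15:00.
Windows ≥ 15 min: 10:00–10:15, 10:45–11:30, 14:45–15:00.
That's 3 windows.

3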